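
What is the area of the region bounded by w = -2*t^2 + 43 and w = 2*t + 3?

243

Set the curves equal: -2*t^2 + 43 = 2*t + 3, so -2*t^2 - 2*t + 40 = 0, which factors as -2*(t - 4)*(t + 5) = 0. The curves meet at t = -5, 4.
On [-5, 4], w = -2*t^2 + 43 is on top; that piece has area ∫[-5,4] (-2*t^2 - 2*t + 40) dt = 243.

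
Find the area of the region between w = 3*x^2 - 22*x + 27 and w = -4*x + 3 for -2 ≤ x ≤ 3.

114

The difference (3*x^2 - 22*x + 27) - (-4*x + 3) = 3*x^2 - 18*x + 24 changes sign at x = 2 inside [-2, 3], so split the integral there.
∫[-2,2] (3*x^2 - 18*x + 24) dx = 112.
∫[2,3] (3*x^2 - 18*x + 24) dx = -2; the area of that piece is 2.
Total area = 112 + 2 = 114.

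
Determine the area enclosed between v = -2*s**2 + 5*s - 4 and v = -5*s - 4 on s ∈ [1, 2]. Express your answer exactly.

31/3

On [1, 2], (-2*s**2 + 5*s - 4) - (-5*s - 4) = -2*s**2 + 10*s is ≥ 0 throughout, so the area is a single integral of |-2*s**2 + 10*s|.
∫[1,2] (-2*s**2 + 10*s) ds = 31/3.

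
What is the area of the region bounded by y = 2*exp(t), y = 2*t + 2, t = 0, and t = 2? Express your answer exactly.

On [0, 2], (2*exp(t)) - (2*t + 2) = -2*t + 2*exp(t) - 2 is ≥ 0 throughout, so the area is a single integral of |-2*t + 2*exp(t) - 2|.
∫[0,2] (-2*t + 2*exp(t) - 2) dt = -10 + 2*exp(2).

-10 + 2*exp(2)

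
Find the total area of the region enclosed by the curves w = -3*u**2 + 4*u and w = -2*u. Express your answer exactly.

4

Set the curves equal: -3*u**2 + 4*u = -2*u, so -3*u**2 + 6*u = 0, which factors as -3*u*(u - 2) = 0. The curves meet at u = 0, 2.
On [0, 2], w = -3*u**2 + 4*u is on top; that piece has area ∫[0,2] (-3*u**2 + 6*u) du = 4.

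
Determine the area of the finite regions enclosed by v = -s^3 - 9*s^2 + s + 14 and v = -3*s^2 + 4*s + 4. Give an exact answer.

81/2

Set the curves equal: -s^3 - 9*s^2 + s + 14 = -3*s^2 + 4*s + 4, so -s^3 - 6*s^2 - 3*s + 10 = 0, which factors as -(s - 1)*(s + 2)*(s + 5) = 0. The curves meet at s = -5, -2, 1.
On [-5, -2], v = -3*s^2 + 4*s + 4 is on top; that piece has area ∫[-5,-2] (-(-s^3 - 6*s^2 - 3*s + 10)) ds = 81/4.
On [-2, 1], v = -s^3 - 9*s^2 + s + 14 is on top; that piece has area ∫[-2,1] (-s^3 - 6*s^2 - 3*s + 10) ds = 81/4.
Total enclosed area = 81/4 + 81/4 = 81/2.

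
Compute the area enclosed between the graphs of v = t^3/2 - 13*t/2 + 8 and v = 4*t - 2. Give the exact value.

999/8

Set the curves equal: t^3/2 - 13*t/2 + 8 = 4*t - 2, so t^3/2 - 21*t/2 + 10 = 0, which factors as (t - 4)*(t - 1)*(t + 5)/2 = 0. The curves meet at t = -5, 1, 4.
On [-5, 1], v = t^3/2 - 13*t/2 + 8 is on top; that piece has area ∫[-5,1] (t^3/2 - 21*t/2 + 10) dt = 108.
On [1, 4], v = 4*t - 2 is on top; that piece has area ∫[1,4] (-(t^3/2 - 21*t/2 + 10)) dt = 135/8.
Total enclosed area = 108 + 135/8 = 999/8.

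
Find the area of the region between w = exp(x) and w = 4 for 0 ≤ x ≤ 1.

5 - exp(1)

On [0, 1], (exp(x)) - (4) = exp(x) - 4 is ≤ 0 throughout, so the area is a single integral of |exp(x) - 4|.
∫[0,1] (exp(x) - 4) dx = -5 + exp(1); the area of that piece is 5 - exp(1).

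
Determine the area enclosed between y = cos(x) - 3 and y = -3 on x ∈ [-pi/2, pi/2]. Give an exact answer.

2

On [-pi/2, pi/2], (cos(x) - 3) - (-3) = cos(x) is ≥ 0 throughout, so the area is a single integral of |cos(x)|.
∫[-pi/2,pi/2] (cos(x)) dx = 2.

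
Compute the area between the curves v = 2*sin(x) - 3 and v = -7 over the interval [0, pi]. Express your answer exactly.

On [0, pi], (2*sin(x) - 3) - (-7) = 2*sin(x) + 4 is ≥ 0 throughout, so the area is a single integral of |2*sin(x) + 4|.
∫[0,pi] (2*sin(x) + 4) dx = 4 + 4*pi.

4 + 4*pi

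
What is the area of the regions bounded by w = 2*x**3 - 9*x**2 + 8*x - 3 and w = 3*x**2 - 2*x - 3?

131/2

Set the curves equal: 2*x**3 - 9*x**2 + 8*x - 3 = 3*x**2 - 2*x - 3, so 2*x**3 - 12*x**2 + 10*x = 0, which factors as 2*x*(x - 5)*(x - 1) = 0. The curves meet at x = 0, 1, 5.
On [0, 1], w = 2*x**3 - 9*x**2 + 8*x - 3 is on top; that piece has area ∫[0,1] (2*x**3 - 12*x**2 + 10*x) dx = 3/2.
On [1, 5], w = 3*x**2 - 2*x - 3 is on top; that piece has area ∫[1,5] (-(2*x**3 - 12*x**2 + 10*x)) dx = 64.
Total enclosed area = 3/2 + 64 = 131/2.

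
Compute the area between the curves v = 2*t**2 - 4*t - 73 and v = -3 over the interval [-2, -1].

On [-2, -1], (2*t**2 - 4*t - 73) - (-3) = 2*t**2 - 4*t - 70 is ≤ 0 throughout, so the area is a single integral of |2*t**2 - 4*t - 70|.
∫[-2,-1] (2*t**2 - 4*t - 70) dt = -178/3; the area of that piece is 178/3.

178/3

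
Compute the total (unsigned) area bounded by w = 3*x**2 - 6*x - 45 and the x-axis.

256

The curve meets the x-axis where 3*x**2 - 6*x - 45 = 0, i.e. 3*(x - 5)*(x + 3) = 0, at x = -3, 5.
On [-3, 5] the curve lies below the axis; ∫[-3,5] (3*x**2 - 6*x - 45) dx = -256, giving area 256.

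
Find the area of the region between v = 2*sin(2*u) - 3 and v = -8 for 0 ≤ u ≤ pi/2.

2 + 5*pi/2

On [0, pi/2], (2*sin(2*u) - 3) - (-8) = 2*sin(2*u) + 5 is ≥ 0 throughout, so the area is a single integral of |2*sin(2*u) + 5|.
∫[0,pi/2] (2*sin(2*u) + 5) du = 2 + 5*pi/2.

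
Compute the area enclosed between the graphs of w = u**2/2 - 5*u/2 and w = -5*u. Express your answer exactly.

125/12

Set the curves equal: u**2/2 - 5*u/2 = -5*u, so u**2/2 + 5*u/2 = 0, which factors as u*(u + 5)/2 = 0. The curves meet at u = -5, 0.
On [-5, 0], w = -5*u is on top; that piece has area ∫[-5,0] (-(u**2/2 + 5*u/2)) du = 125/12.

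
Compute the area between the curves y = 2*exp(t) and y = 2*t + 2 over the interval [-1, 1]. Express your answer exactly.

-4 - 2*exp(-1) + 2*exp(1)

On [-1, 1], (2*exp(t)) - (2*t + 2) = -2*t + 2*exp(t) - 2 is ≥ 0 throughout, so the area is a single integral of |-2*t + 2*exp(t) - 2|.
∫[-1,1] (-2*t + 2*exp(t) - 2) dt = -4 - 2*exp(-1) + 2*exp(1).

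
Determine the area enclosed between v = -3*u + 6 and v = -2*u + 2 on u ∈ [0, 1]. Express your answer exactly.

7/2

On [0, 1], (-3*u + 6) - (-2*u + 2) = -u + 4 is ≥ 0 throughout, so the area is a single integral of |-u + 4|.
∫[0,1] (-u + 4) du = 7/2.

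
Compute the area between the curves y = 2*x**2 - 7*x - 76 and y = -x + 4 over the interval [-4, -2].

260/3

On [-4, -2], (2*x**2 - 7*x - 76) - (-x + 4) = 2*x**2 - 6*x - 80 is ≤ 0 throughout, so the area is a single integral of |2*x**2 - 6*x - 80|.
∫[-4,-2] (2*x**2 - 6*x - 80) dx = -260/3; the area of that piece is 260/3.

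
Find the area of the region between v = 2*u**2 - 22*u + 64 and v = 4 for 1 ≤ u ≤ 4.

On [1, 4], (2*u**2 - 22*u + 64) - (4) = 2*u**2 - 22*u + 60 is ≥ 0 throughout, so the area is a single integral of |2*u**2 - 22*u + 60|.
∫[1,4] (2*u**2 - 22*u + 60) du = 57.

57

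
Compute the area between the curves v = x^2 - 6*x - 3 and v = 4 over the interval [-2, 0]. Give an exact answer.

The difference (x^2 - 6*x - 3) - (4) = x^2 - 6*x - 7 changes sign at x = -1 inside [-2, 0], so split the integral there.
∫[-2,-1] (x^2 - 6*x - 7) dx = 13/3.
∫[-1,0] (x^2 - 6*x - 7) dx = -11/3; the area of that piece is 11/3.
Total area = 13/3 + 11/3 = 8.

8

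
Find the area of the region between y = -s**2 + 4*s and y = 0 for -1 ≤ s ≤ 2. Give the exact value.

23/3

The difference (-s**2 + 4*s) - (0) = -s**2 + 4*s changes sign at s = 0 inside [-1, 2], so split the integral there.
∫[-1,0] (-s**2 + 4*s) ds = -7/3; the area of that piece is 7/3.
∫[0,2] (-s**2 + 4*s) ds = 16/3.
Total area = 7/3 + 16/3 = 23/3.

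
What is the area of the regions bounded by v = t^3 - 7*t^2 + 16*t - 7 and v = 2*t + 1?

Set the curves equal: t^3 - 7*t^2 + 16*t - 7 = 2*t + 1, so t^3 - 7*t^2 + 14*t - 8 = 0, which factors as (t - 4)*(t - 2)*(t - 1) = 0. The curves meet at t = 1, 2, 4.
On [1, 2], v = t^3 - 7*t^2 + 16*t - 7 is on top; that piece has area ∫[1,2] (t^3 - 7*t^2 + 14*t - 8) dt = 5/12.
On [2, 4], v = 2*t + 1 is on top; that piece has area ∫[2,4] (-(t^3 - 7*t^2 + 14*t - 8)) dt = 8/3.
Total enclosed area = 5/12 + 8/3 = 37/12.

37/12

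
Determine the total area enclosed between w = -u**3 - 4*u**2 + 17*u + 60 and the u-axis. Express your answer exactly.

The curve meets the u-axis where -u**3 - 4*u**2 + 17*u + 60 = 0, i.e. -(u - 4)*(u + 3)*(u + 5) = 0, at u = -5, -3, 4.
On [-5, -3] the curve lies below the axis; ∫[-5,-3] (-u**3 - 4*u**2 + 17*u + 60) du = -32/3, giving area 32/3.
On [-3, 4] the curve lies above the axis; ∫[-3,4] (-u**3 - 4*u**2 + 17*u + 60) du = 3773/12, giving area 3773/12.
Total area = 32/3 + 3773/12 = 3901/12.

3901/12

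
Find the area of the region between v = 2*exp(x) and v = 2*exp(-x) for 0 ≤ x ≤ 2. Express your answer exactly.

On [0, 2], (2*exp(x)) - (2*exp(-x)) = 2*exp(x) - 2*exp(-x) is ≥ 0 throughout, so the area is a single integral of |2*exp(x) - 2*exp(-x)|.
∫[0,2] (2*exp(x) - 2*exp(-x)) dx = -4 + 2*exp(-2) + 2*exp(2).

-4 + 2*exp(-2) + 2*exp(2)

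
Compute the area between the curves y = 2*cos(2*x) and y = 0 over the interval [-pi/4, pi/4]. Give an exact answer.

2

On [-pi/4, pi/4], (2*cos(2*x)) - (0) = 2*cos(2*x) is ≥ 0 throughout, so the area is a single integral of |2*cos(2*x)|.
∫[-pi/4,pi/4] (2*cos(2*x)) dx = 2.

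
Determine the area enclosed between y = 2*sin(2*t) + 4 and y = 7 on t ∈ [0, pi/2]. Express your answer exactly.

On [0, pi/2], (2*sin(2*t) + 4) - (7) = 2*sin(2*t) - 3 is ≤ 0 throughout, so the area is a single integral of |2*sin(2*t) - 3|.
∫[0,pi/2] (2*sin(2*t) - 3) dt = 2 - 3*pi/2; the area of that piece is -2 + 3*pi/2.

-2 + 3*pi/2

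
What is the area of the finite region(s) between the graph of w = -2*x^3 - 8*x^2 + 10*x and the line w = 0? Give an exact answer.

443/3

The curve meets the x-axis where -2*x^3 - 8*x^2 + 10*x = 0, i.e. -2*x*(x - 1)*(x + 5) = 0, at x = -5, 0, 1.
On [-5, 0] the curve lies below the axis; ∫[-5,0] (-2*x^3 - 8*x^2 + 10*x) dx = -875/6, giving area 875/6.
On [0, 1] the curve lies above the axis; ∫[0,1] (-2*x^3 - 8*x^2 + 10*x) dx = 11/6, giving area 11/6.
Total area = 875/6 + 11/6 = 443/3.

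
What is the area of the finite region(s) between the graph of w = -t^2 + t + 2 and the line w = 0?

The curve meets the t-axis where -t^2 + t + 2 = 0, i.e. -(t - 2)*(t + 1) = 0, at t = -1, 2.
On [-1, 2] the curve lies above the axis; ∫[-1,2] (-t^2 + t + 2) dt = 9/2, giving area 9/2.

9/2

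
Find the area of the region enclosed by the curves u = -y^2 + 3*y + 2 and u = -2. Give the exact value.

Both boundary curves give u as a function of y, so integrate with respect to y. Setting them equal: -y^2 + 3*y + 4 = 0, i.e. -(y - 4)*(y + 1) = 0, so they meet at y = -1, 4.
For y in [-1, 4], u = -y^2 + 3*y + 2 is on the right; area = ∫[-1,4] (-y^2 + 3*y + 4) dy = 125/6.

125/6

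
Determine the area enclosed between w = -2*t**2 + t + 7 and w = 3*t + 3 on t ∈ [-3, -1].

6

The difference (-2*t**2 + t + 7) - (3*t + 3) = -2*t**2 - 2*t + 4 changes sign at t = -2 inside [-3, -1], so split the integral there.
∫[-3,-2] (-2*t**2 - 2*t + 4) dt = -11/3; the area of that piece is 11/3.
∫[-2,-1] (-2*t**2 - 2*t + 4) dt = 7/3.
Total area = 11/3 + 7/3 = 6.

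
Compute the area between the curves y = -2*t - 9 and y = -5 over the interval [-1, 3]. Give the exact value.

24

On [-1, 3], (-2*t - 9) - (-5) = -2*t - 4 is ≤ 0 throughout, so the area is a single integral of |-2*t - 4|.
∫[-1,3] (-2*t - 4) dt = -24; the area of that piece is 24.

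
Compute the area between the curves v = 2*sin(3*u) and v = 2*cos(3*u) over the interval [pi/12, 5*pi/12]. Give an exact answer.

4*sqrt(2)/3

On [pi/12, 5*pi/12], (2*sin(3*u)) - (2*cos(3*u)) = 2*sin(3*u) - 2*cos(3*u) is ≥ 0 throughout, so the area is a single integral of |2*sin(3*u) - 2*cos(3*u)|.
∫[pi/12,5*pi/12] (2*sin(3*u) - 2*cos(3*u)) du = 4*sqrt(2)/3.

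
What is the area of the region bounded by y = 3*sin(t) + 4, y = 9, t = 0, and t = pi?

-6 + 5*pi

On [0, pi], (3*sin(t) + 4) - (9) = 3*sin(t) - 5 is ≤ 0 throughout, so the area is a single integral of |3*sin(t) - 5|.
∫[0,pi] (3*sin(t) - 5) dt = 6 - 5*pi; the area of that piece is -6 + 5*pi.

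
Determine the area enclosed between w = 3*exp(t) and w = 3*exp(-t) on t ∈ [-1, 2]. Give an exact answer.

The difference (3*exp(t)) - (3*exp(-t)) = 3*exp(t) - 3*exp(-t) changes sign at t = 0 inside [-1, 2], so split the integral there.
∫[-1,0] (3*exp(t) - 3*exp(-t)) dt = -3*exp(1) - 3*exp(-1) + 6; the area of that piece is -6 + 3*exp(-1) + 3*exp(1).
∫[0,2] (3*exp(t) - 3*exp(-t)) dt = -6 + 3*exp(-2) + 3*exp(2).
Total area = (-6 + 3*exp(-1) + 3*exp(1)) + (-6 + 3*exp(-2) + 3*exp(2)) = -12 + 3*exp(-2) + 3*exp(-1) + 3*exp(1) + 3*exp(2).

-12 + 3*exp(-2) + 3*exp(-1) + 3*exp(1) + 3*exp(2)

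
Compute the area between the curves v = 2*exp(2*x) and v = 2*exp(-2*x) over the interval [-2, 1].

-4 + exp(-4) + exp(-2) + exp(2) + exp(4)

The difference (2*exp(2*x)) - (2*exp(-2*x)) = 2*exp(2*x) - 2*exp(-2*x) changes sign at x = 0 inside [-2, 1], so split the integral there.
∫[-2,0] (2*exp(2*x) - 2*exp(-2*x)) dx = -exp(4) - exp(-4) + 2; the area of that piece is -2 + exp(-4) + exp(4).
∫[0,1] (2*exp(2*x) - 2*exp(-2*x)) dx = -2 + exp(-2) + exp(2).
Total area = (-2 + exp(-4) + exp(4)) + (-2 + exp(-2) + exp(2)) = -4 + exp(-4) + exp(-2) + exp(2) + exp(4).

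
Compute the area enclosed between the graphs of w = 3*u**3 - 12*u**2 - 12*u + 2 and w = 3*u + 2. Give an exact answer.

Set the curves equal: 3*u**3 - 12*u**2 - 12*u + 2 = 3*u + 2, so 3*u**3 - 12*u**2 - 15*u = 0, which factors as 3*u*(u - 5)*(u + 1) = 0. The curves meet at u = -1, 0, 5.
On [-1, 0], w = 3*u**3 - 12*u**2 - 12*u + 2 is on top; that piece has area ∫[-1,0] (3*u**3 - 12*u**2 - 15*u) du = 11/4.
On [0, 5], w = 3*u + 2 is on top; that piece has area ∫[0,5] (-(3*u**3 - 12*u**2 - 15*u)) du = 875/4.
Total enclosed area = 11/4 + 875/4 = 443/2.

443/2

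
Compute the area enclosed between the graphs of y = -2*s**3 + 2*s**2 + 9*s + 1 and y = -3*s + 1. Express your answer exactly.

Set the curves equal: -2*s**3 + 2*s**2 + 9*s + 1 = -3*s + 1, so -2*s**3 + 2*s**2 + 12*s = 0, which factors as -2*s*(s - 3)*(s + 2) = 0. The curves meet at s = -2, 0, 3.
On [-2, 0], y = -3*s + 1 is on top; that piece has area ∫[-2,0] (-(-2*s**3 + 2*s**2 + 12*s)) ds = 32/3.
On [0, 3], y = -2*s**3 + 2*s**2 + 9*s + 1 is on top; that piece has area ∫[0,3] (-2*s**3 + 2*s**2 + 12*s) ds = 63/2.
Total enclosed area = 32/3 + 63/2 = 253/6.

253/6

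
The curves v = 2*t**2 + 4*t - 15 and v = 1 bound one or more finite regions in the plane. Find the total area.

72

Set the curves equal: 2*t**2 + 4*t - 15 = 1, so 2*t**2 + 4*t - 16 = 0, which factors as 2*(t - 2)*(t + 4) = 0. The curves meet at t = -4, 2.
On [-4, 2], v = 1 is on top; that piece has area ∫[-4,2] (-(2*t**2 + 4*t - 16)) dt = 72.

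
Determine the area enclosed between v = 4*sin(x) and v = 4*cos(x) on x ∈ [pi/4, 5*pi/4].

On [pi/4, 5*pi/4], (4*sin(x)) - (4*cos(x)) = 4*sin(x) - 4*cos(x) is ≥ 0 throughout, so the area is a single integral of |4*sin(x) - 4*cos(x)|.
∫[pi/4,5*pi/4] (4*sin(x) - 4*cos(x)) dx = 8*sqrt(2).

8*sqrt(2)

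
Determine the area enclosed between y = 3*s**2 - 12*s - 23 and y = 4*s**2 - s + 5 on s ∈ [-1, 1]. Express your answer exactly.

170/3

On [-1, 1], (3*s**2 - 12*s - 23) - (4*s**2 - s + 5) = -s**2 - 11*s - 28 is ≤ 0 throughout, so the area is a single integral of |-s**2 - 11*s - 28|.
∫[-1,1] (-s**2 - 11*s - 28) ds = -170/3; the area of that piece is 170/3.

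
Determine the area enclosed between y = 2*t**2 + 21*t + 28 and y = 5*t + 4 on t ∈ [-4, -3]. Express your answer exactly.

On [-4, -3], (2*t**2 + 21*t + 28) - (5*t + 4) = 2*t**2 + 16*t + 24 is ≤ 0 throughout, so the area is a single integral of |2*t**2 + 16*t + 24|.
∫[-4,-3] (2*t**2 + 16*t + 24) dt = -22/3; the area of that piece is 22/3.

22/3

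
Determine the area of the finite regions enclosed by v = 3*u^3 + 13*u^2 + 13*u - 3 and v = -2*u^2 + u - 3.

71/2

Set the curves equal: 3*u^3 + 13*u^2 + 13*u - 3 = -2*u^2 + u - 3, so 3*u^3 + 15*u^2 + 12*u = 0, which factors as 3*u*(u + 1)*(u + 4) = 0. The curves meet at u = -4, -1, 0.
On [-4, -1], v = 3*u^3 + 13*u^2 + 13*u - 3 is on top; that piece has area ∫[-4,-1] (3*u^3 + 15*u^2 + 12*u) du = 135/4.
On [-1, 0], v = -2*u^2 + u - 3 is on top; that piece has area ∫[-1,0] (-(3*u^3 + 15*u^2 + 12*u)) du = 7/4.
Total enclosed area = 135/4 + 7/4 = 71/2.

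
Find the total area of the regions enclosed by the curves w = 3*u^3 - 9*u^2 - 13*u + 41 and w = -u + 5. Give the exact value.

Set the curves equal: 3*u^3 - 9*u^2 - 13*u + 41 = -u + 5, so 3*u^3 - 9*u^2 - 12*u + 36 = 0, which factors as 3*(u - 3)*(u - 2)*(u + 2) = 0. The curves meet at u = -2, 2, 3.
On [-2, 2], w = 3*u^3 - 9*u^2 - 13*u + 41 is on top; that piece has area ∫[-2,2] (3*u^3 - 9*u^2 - 12*u + 36) du = 96.
On [2, 3], w = -u + 5 is on top; that piece has area ∫[2,3] (-(3*u^3 - 9*u^2 - 12*u + 36)) du = 9/4.
Total enclosed area = 96 + 9/4 = 393/4.

393/4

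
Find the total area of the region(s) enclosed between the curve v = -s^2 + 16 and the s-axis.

256/3

The curve meets the s-axis where -s^2 + 16 = 0, i.e. -(s - 4)*(s + 4) = 0, at s = -4, 4.
On [-4, 4] the curve lies above the axis; ∫[-4,4] (-s^2 + 16) ds = 256/3, giving area 256/3.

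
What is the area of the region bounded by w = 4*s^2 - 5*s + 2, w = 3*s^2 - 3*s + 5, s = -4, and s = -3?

On [-4, -3], (4*s^2 - 5*s + 2) - (3*s^2 - 3*s + 5) = s^2 - 2*s - 3 is ≥ 0 throughout, so the area is a single integral of |s^2 - 2*s - 3|.
∫[-4,-3] (s^2 - 2*s - 3) ds = 49/3.

49/3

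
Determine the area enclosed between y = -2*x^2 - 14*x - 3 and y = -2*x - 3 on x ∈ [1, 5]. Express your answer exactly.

680/3

On [1, 5], (-2*x^2 - 14*x - 3) - (-2*x - 3) = -2*x^2 - 12*x is ≤ 0 throughout, so the area is a single integral of |-2*x^2 - 12*x|.
∫[1,5] (-2*x^2 - 12*x) dx = -680/3; the area of that piece is 680/3.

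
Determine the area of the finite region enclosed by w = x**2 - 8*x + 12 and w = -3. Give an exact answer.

4/3

Set the curves equal: x**2 - 8*x + 12 = -3, so x**2 - 8*x + 15 = 0, which factors as (x - 5)*(x - 3) = 0. The curves meet at x = 3, 5.
On [3, 5], w = -3 is on top; that piece has area ∫[3,5] (-(x**2 - 8*x + 15)) dx = 4/3.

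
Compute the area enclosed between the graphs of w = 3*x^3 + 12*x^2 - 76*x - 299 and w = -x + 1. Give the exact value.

4019/2

Set the curves equal: 3*x^3 + 12*x^2 - 76*x - 299 = -x + 1, so 3*x^3 + 12*x^2 - 75*x - 300 = 0, which factors as 3*(x - 5)*(x + 4)*(x + 5) = 0. The curves meet at x = -5, -4, 5.
On [-5, -4], w = 3*x^3 + 12*x^2 - 76*x - 299 is on top; that piece has area ∫[-5,-4] (3*x^3 + 12*x^2 - 75*x - 300) dx = 19/4.
On [-4, 5], w = -x + 1 is on top; that piece has area ∫[-4,5] (-(3*x^3 + 12*x^2 - 75*x - 300)) dx = 8019/4.
Total enclosed area = 19/4 + 8019/4 = 4019/2.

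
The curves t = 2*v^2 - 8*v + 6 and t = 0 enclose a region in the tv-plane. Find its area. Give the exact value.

8/3

Both boundary curves give t as a function of v, so integrate with respect to v. Setting them equal: 2*v^2 - 8*v + 6 = 0, i.e. 2*(v - 3)*(v - 1) = 0, so they meet at v = 1, 3.
For v in [1, 3], t = 2*v^2 - 8*v + 6 is on the left; area = ∫[1,3] (-(2*v^2 - 8*v + 6)) dv = 8/3.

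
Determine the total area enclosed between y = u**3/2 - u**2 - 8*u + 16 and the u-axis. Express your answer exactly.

The curve meets the u-axis where u**3/2 - u**2 - 8*u + 16 = 0, i.e. (u - 4)*(u - 2)*(u + 4)/2 = 0, at u = -4, 2, 4.
On [-4, 2] the curve lies above the axis; ∫[-4,2] (u**3/2 - u**2 - 8*u + 16) du = 90, giving area 90.
On [2, 4] the curve lies below the axis; ∫[2,4] (u**3/2 - u**2 - 8*u + 16) du = -14/3, giving area 14/3.
Total area = 90 + 14/3 = 284/3.

284/3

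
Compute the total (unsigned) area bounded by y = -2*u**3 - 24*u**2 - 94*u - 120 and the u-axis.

The curve meets the u-axis where -2*u**3 - 24*u**2 - 94*u - 120 = 0, i.e. -2*(u + 3)*(u + 4)*(u + 5) = 0, at u = -5, -4, -3.
On [-5, -4] the curve lies below the axis; ∫[-5,-4] (-2*u**3 - 24*u**2 - 94*u - 120) du = -1/2, giving area 1/2.
On [-4, -3] the curve lies above the axis; ∫[-4,-3] (-2*u**3 - 24*u**2 - 94*u - 120) du = 1/2, giving area 1/2.
Total area = 1/2 + 1/2 = 1.

1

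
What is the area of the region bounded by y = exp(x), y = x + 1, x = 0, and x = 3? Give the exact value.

-17/2 + exp(3)

On [0, 3], (exp(x)) - (x + 1) = -x + exp(x) - 1 is ≥ 0 throughout, so the area is a single integral of |-x + exp(x) - 1|.
∫[0,3] (-x + exp(x) - 1) dx = -17/2 + exp(3).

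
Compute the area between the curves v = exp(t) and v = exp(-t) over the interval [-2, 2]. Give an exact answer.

-4 + 2*exp(-2) + 2*exp(2)

The difference (exp(t)) - (exp(-t)) = exp(t) - exp(-t) changes sign at t = 0 inside [-2, 2], so split the integral there.
∫[-2,0] (exp(t) - exp(-t)) dt = -exp(2) - exp(-2) + 2; the area of that piece is -2 + exp(-2) + exp(2).
∫[0,2] (exp(t) - exp(-t)) dt = -2 + exp(-2) + exp(2).
Total area = (-2 + exp(-2) + exp(2)) + (-2 + exp(-2) + exp(2)) = -4 + 2*exp(-2) + 2*exp(2).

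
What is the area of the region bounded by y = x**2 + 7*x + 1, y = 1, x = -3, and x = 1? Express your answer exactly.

79/3

The difference (x**2 + 7*x + 1) - (1) = x**2 + 7*x changes sign at x = 0 inside [-3, 1], so split the integral there.
∫[-3,0] (x**2 + 7*x) dx = -45/2; the area of that piece is 45/2.
∫[0,1] (x**2 + 7*x) dx = 23/6.
Total area = 45/2 + 23/6 = 79/3.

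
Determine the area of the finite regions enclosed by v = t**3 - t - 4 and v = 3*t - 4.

8

Set the curves equal: t**3 - t - 4 = 3*t - 4, so t**3 - 4*t = 0, which factors as t*(t - 2)*(t + 2) = 0. The curves meet at t = -2, 0, 2.
On [-2, 0], v = t**3 - t - 4 is on top; that piece has area ∫[-2,0] (t**3 - 4*t) dt = 4.
On [0, 2], v = 3*t - 4 is on top; that piece has area ∫[0,2] (-(t**3 - 4*t)) dt = 4.
Total enclosed area = 4 + 4 = 8.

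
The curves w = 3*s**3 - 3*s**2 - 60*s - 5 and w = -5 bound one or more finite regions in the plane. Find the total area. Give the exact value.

Set the curves equal: 3*s**3 - 3*s**2 - 60*s - 5 = -5, so 3*s**3 - 3*s**2 - 60*s = 0, which factors as 3*s*(s - 5)*(s + 4) = 0. The curves meet at s = -4, 0, 5.
On [-4, 0], w = 3*s**3 - 3*s**2 - 60*s - 5 is on top; that piece has area ∫[-4,0] (3*s**3 - 3*s**2 - 60*s) ds = 224.
On [0, 5], w = -5 is on top; that piece has area ∫[0,5] (-(3*s**3 - 3*s**2 - 60*s)) ds = 1625/4.
Total enclosed area = 224 + 1625/4 = 2521/4.

2521/4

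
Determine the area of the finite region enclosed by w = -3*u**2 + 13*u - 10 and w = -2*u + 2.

Set the curves equal: -3*u**2 + 13*u - 10 = -2*u + 2, so -3*u**2 + 15*u - 12 = 0, which factors as -3*(u - 4)*(u - 1) = 0. The curves meet at u = 1, 4.
On [1, 4], w = -3*u**2 + 13*u - 10 is on top; that piece has area ∫[1,4] (-3*u**2 + 15*u - 12) du = 27/2.

27/2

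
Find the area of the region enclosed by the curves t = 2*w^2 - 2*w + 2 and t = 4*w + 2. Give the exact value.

9

Both boundary curves give t as a function of w, so integrate with respect to w. Setting them equal: 2*w^2 - 6*w = 0, i.e. 2*w*(w - 3) = 0, so they meet at w = 0, 3.
For w in [0, 3], t = 2*w^2 - 2*w + 2 is on the left; area = ∫[0,3] (-(2*w^2 - 6*w)) dw = 9.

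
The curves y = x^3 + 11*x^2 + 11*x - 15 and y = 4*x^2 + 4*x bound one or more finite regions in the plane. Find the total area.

148/3

Set the curves equal: x^3 + 11*x^2 + 11*x - 15 = 4*x^2 + 4*x, so x^3 + 7*x^2 + 7*x - 15 = 0, which factors as (x - 1)*(x + 3)*(x + 5) = 0. The curves meet at x = -5, -3, 1.
On [-5, -3], y = x^3 + 11*x^2 + 11*x - 15 is on top; that piece has area ∫[-5,-3] (x^3 + 7*x^2 + 7*x - 15) dx = 20/3.
On [-3, 1], y = 4*x^2 + 4*x is on top; that piece has area ∫[-3,1] (-(x^3 + 7*x^2 + 7*x - 15)) dx = 128/3.
Total enclosed area = 20/3 + 128/3 = 148/3.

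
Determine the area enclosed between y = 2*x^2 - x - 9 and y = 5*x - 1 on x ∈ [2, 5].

61/3

The difference (2*x^2 - x - 9) - (5*x - 1) = 2*x^2 - 6*x - 8 changes sign at x = 4 inside [2, 5], so split the integral there.
∫[2,4] (2*x^2 - 6*x - 8) dx = -44/3; the area of that piece is 44/3.
∫[4,5] (2*x^2 - 6*x - 8) dx = 17/3.
Total area = 44/3 + 17/3 = 61/3.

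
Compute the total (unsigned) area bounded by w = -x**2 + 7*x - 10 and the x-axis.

The curve meets the x-axis where -x**2 + 7*x - 10 = 0, i.e. -(x - 5)*(x - 2) = 0, at x = 2, 5.
On [2, 5] the curve lies above the axis; ∫[2,5] (-x**2 + 7*x - 10) dx = 9/2, giving area 9/2.

9/2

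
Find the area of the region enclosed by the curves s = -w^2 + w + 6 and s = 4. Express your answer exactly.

Both boundary curves give s as a function of w, so integrate with respect to w. Setting them equal: -w^2 + w + 2 = 0, i.e. -(w - 2)*(w + 1) = 0, so they meet at w = -1, 2.
For w in [-1, 2], s = -w^2 + w + 6 is on the right; area = ∫[-1,2] (-w^2 + w + 2) dw = 9/2.

9/2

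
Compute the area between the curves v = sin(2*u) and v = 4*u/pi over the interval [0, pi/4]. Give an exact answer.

On [0, pi/4], (sin(2*u)) - (4*u/pi) = -4*u/pi + sin(2*u) is ≥ 0 throughout, so the area is a single integral of |-4*u/pi + sin(2*u)|.
∫[0,pi/4] (-4*u/pi + sin(2*u)) du = 1/2 - pi/8.

1/2 - pi/8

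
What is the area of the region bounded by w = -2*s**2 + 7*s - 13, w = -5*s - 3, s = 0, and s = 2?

The difference (-2*s**2 + 7*s - 13) - (-5*s - 3) = -2*s**2 + 12*s - 10 changes sign at s = 1 inside [0, 2], so split the integral there.
∫[0,1] (-2*s**2 + 12*s - 10) ds = -14/3; the area of that piece is 14/3.
∫[1,2] (-2*s**2 + 12*s - 10) ds = 10/3.
Total area = 14/3 + 10/3 = 8.

8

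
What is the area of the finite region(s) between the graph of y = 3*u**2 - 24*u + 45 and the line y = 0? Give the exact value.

4

The curve meets the u-axis where 3*u**2 - 24*u + 45 = 0, i.e. 3*(u - 5)*(u - 3) = 0, at u = 3, 5.
On [3, 5] the curve lies below the axis; ∫[3,5] (3*u**2 - 24*u + 45) du = -4, giving area 4.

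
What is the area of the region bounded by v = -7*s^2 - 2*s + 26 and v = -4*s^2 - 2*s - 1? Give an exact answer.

108

Set the curves equal: -7*s^2 - 2*s + 26 = -4*s^2 - 2*s - 1, so -3*s^2 + 27 = 0, which factors as -3*(s - 3)*(s + 3) = 0. The curves meet at s = -3, 3.
On [-3, 3], v = -7*s^2 - 2*s + 26 is on top; that piece has area ∫[-3,3] (-3*s^2 + 27) ds = 108.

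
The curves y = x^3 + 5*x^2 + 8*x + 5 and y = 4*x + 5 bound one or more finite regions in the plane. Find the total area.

Set the curves equal: x^3 + 5*x^2 + 8*x + 5 = 4*x + 5, so x^3 + 5*x^2 + 4*x = 0, which factors as x*(x + 1)*(x + 4) = 0. The curves meet at x = -4, -1, 0.
On [-4, -1], y = x^3 + 5*x^2 + 8*x + 5 is on top; that piece has area ∫[-4,-1] (x^3 + 5*x^2 + 4*x) dx = 45/4.
On [-1, 0], y = 4*x + 5 is on top; that piece has area ∫[-1,0] (-(x^3 + 5*x^2 + 4*x)) dx = 7/12.
Total enclosed area = 45/4 + 7/12 = 71/6.

71/6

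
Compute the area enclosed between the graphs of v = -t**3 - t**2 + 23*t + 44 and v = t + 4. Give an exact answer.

3901/12

Set the curves equal: -t**3 - t**2 + 23*t + 44 = t + 4, so -t**3 - t**2 + 22*t + 40 = 0, which factors as -(t - 5)*(t + 2)*(t + 4) = 0. The curves meet at t = -4, -2, 5.
On [-4, -2], v = t + 4 is on top; that piece has area ∫[-4,-2] (-(-t**3 - t**2 + 22*t + 40)) dt = 32/3.
On [-2, 5], v = -t**3 - t**2 + 23*t + 44 is on top; that piece has area ∫[-2,5] (-t**3 - t**2 + 22*t + 40) dt = 3773/12.
Total enclosed area = 32/3 + 3773/12 = 3901/12.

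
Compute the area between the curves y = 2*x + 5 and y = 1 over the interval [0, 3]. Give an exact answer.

On [0, 3], (2*x + 5) - (1) = 2*x + 4 is ≥ 0 throughout, so the area is a single integral of |2*x + 4|.
∫[0,3] (2*x + 4) dx = 21.

21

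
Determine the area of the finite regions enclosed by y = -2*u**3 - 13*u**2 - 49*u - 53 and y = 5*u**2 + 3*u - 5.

Set the curves equal: -2*u**3 - 13*u**2 - 49*u - 53 = 5*u**2 + 3*u - 5, so -2*u**3 - 18*u**2 - 52*u - 48 = 0, which factors as -2*(u + 2)*(u + 3)*(u + 4) = 0. The curves meet at u = -4, -3, -2.
On [-4, -3], y = 5*u**2 + 3*u - 5 is on top; that piece has area ∫[-4,-3] (-(-2*u**3 - 18*u**2 - 52*u - 48)) du = 1/2.
On [-3, -2], y = -2*u**3 - 13*u**2 - 49*u - 53 is on top; that piece has area ∫[-3,-2] (-2*u**3 - 18*u**2 - 52*u - 48) du = 1/2.
Total enclosed area = 1/2 + 1/2 = 1.

1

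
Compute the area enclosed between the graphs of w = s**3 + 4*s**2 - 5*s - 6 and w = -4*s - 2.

253/12

Set the curves equal: s**3 + 4*s**2 - 5*s - 6 = -4*s - 2, so s**3 + 4*s**2 - s - 4 = 0, which factors as (s - 1)*(s + 1)*(s + 4) = 0. The curves meet at s = -4, -1, 1.
On [-4, -1], w = s**3 + 4*s**2 - 5*s - 6 is on top; that piece has area ∫[-4,-1] (s**3 + 4*s**2 - s - 4) ds = 63/4.
On [-1, 1], w = -4*s - 2 is on top; that piece has area ∫[-1,1] (-(s**3 + 4*s**2 - s - 4)) ds = 16/3.
Total enclosed area = 63/4 + 16/3 = 253/12.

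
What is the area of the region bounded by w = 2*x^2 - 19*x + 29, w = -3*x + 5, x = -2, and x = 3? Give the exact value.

110

The difference (2*x^2 - 19*x + 29) - (-3*x + 5) = 2*x^2 - 16*x + 24 changes sign at x = 2 inside [-2, 3], so split the integral there.
∫[-2,2] (2*x^2 - 16*x + 24) dx = 320/3.
∫[2,3] (2*x^2 - 16*x + 24) dx = -10/3; the area of that piece is 10/3.
Total area = 320/3 + 10/3 = 110.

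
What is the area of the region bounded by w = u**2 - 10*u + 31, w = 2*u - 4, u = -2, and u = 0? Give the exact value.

290/3

On [-2, 0], (u**2 - 10*u + 31) - (2*u - 4) = u**2 - 12*u + 35 is ≥ 0 throughout, so the area is a single integral of |u**2 - 12*u + 35|.
∫[-2,0] (u**2 - 12*u + 35) du = 290/3.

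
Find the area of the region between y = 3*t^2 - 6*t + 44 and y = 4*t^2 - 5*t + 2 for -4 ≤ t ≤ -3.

199/6

On [-4, -3], (3*t^2 - 6*t + 44) - (4*t^2 - 5*t + 2) = -t^2 - t + 42 is ≥ 0 throughout, so the area is a single integral of |-t^2 - t + 42|.
∫[-4,-3] (-t^2 - t + 42) dt = 199/6.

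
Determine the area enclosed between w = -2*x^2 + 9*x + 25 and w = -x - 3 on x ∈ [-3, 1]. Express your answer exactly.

218/3

The difference (-2*x^2 + 9*x + 25) - (-x - 3) = -2*x^2 + 10*x + 28 changes sign at x = -2 inside [-3, 1], so split the integral there.
∫[-3,-2] (-2*x^2 + 10*x + 28) dx = -29/3; the area of that piece is 29/3.
∫[-2,1] (-2*x^2 + 10*x + 28) dx = 63.
Total area = 29/3 + 63 = 218/3.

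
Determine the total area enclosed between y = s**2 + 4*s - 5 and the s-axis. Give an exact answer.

The curve meets the s-axis where s**2 + 4*s - 5 = 0, i.e. (s - 1)*(s + 5) = 0, at s = -5, 1.
On [-5, 1] the curve lies below the axis; ∫[-5,1] (s**2 + 4*s - 5) ds = -36, giving area 36.

36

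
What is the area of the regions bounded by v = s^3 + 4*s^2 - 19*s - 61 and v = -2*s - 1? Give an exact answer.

3901/12

Set the curves equal: s^3 + 4*s^2 - 19*s - 61 = -2*s - 1, so s^3 + 4*s^2 - 17*s - 60 = 0, which factors as (s - 4)*(s + 3)*(s + 5) = 0. The curves meet at s = -5, -3, 4.
On [-5, -3], v = s^3 + 4*s^2 - 19*s - 61 is on top; that piece has area ∫[-5,-3] (s^3 + 4*s^2 - 17*s - 60) ds = 32/3.
On [-3, 4], v = -2*s - 1 is on top; that piece has area ∫[-3,4] (-(s^3 + 4*s^2 - 17*s - 60)) ds = 3773/12.
Total enclosed area = 32/3 + 3773/12 = 3901/12.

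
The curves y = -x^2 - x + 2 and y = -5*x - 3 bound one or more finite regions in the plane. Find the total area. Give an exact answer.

36

Set the curves equal: -x^2 - x + 2 = -5*x - 3, so -x^2 + 4*x + 5 = 0, which factors as -(x - 5)*(x + 1) = 0. The curves meet at x = -1, 5.
On [-1, 5], y = -x^2 - x + 2 is on top; that piece has area ∫[-1,5] (-x^2 + 4*x + 5) dx = 36.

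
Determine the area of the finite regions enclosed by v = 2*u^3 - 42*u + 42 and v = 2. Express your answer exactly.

Set the curves equal: 2*u^3 - 42*u + 42 = 2, so 2*u^3 - 42*u + 40 = 0, which factors as 2*(u - 4)*(u - 1)*(u + 5) = 0. The curves meet at u = -5, 1, 4.
On [-5, 1], v = 2*u^3 - 42*u + 42 is on top; that piece has area ∫[-5,1] (2*u^3 - 42*u + 40) du = 432.
On [1, 4], v = 2 is on top; that piece has area ∫[1,4] (-(2*u^3 - 42*u + 40)) du = 135/2.
Total enclosed area = 432 + 135/2 = 999/2.

999/2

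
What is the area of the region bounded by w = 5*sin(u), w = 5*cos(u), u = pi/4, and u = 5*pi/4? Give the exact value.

10*sqrt(2)

On [pi/4, 5*pi/4], (5*sin(u)) - (5*cos(u)) = 5*sin(u) - 5*cos(u) is ≥ 0 throughout, so the area is a single integral of |5*sin(u) - 5*cos(u)|.
∫[pi/4,5*pi/4] (5*sin(u) - 5*cos(u)) du = 10*sqrt(2).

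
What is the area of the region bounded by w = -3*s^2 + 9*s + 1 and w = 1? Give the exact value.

27/2

Set the curves equal: -3*s^2 + 9*s + 1 = 1, so -3*s^2 + 9*s = 0, which factors as -3*s*(s - 3) = 0. The curves meet at s = 0, 3.
On [0, 3], w = -3*s^2 + 9*s + 1 is on top; that piece has area ∫[0,3] (-3*s^2 + 9*s) ds = 27/2.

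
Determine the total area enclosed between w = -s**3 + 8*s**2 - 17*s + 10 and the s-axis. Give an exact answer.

71/6

The curve meets the s-axis where -s**3 + 8*s**2 - 17*s + 10 = 0, i.e. -(s - 5)*(s - 2)*(s - 1) = 0, at s = 1, 2, 5.
On [1, 2] the curve lies below the axis; ∫[1,2] (-s**3 + 8*s**2 - 17*s + 10) ds = -7/12, giving area 7/12.
On [2, 5] the curve lies above the axis; ∫[2,5] (-s**3 + 8*s**2 - 17*s + 10) ds = 45/4, giving area 45/4.
Total area = 7/12 + 45/4 = 71/6.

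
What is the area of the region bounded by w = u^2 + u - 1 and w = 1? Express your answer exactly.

9/2

Set the curves equal: u^2 + u - 1 = 1, so u^2 + u - 2 = 0, which factors as (u - 1)*(u + 2) = 0. The curves meet at u = -2, 1.
On [-2, 1], w = 1 is on top; that piece has area ∫[-2,1] (-(u^2 + u - 2)) du = 9/2.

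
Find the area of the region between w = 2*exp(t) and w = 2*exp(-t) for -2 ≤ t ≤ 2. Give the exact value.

The difference (2*exp(t)) - (2*exp(-t)) = 2*exp(t) - 2*exp(-t) changes sign at t = 0 inside [-2, 2], so split the integral there.
∫[-2,0] (2*exp(t) - 2*exp(-t)) dt = -2*exp(2) - 2*exp(-2) + 4; the area of that piece is -4 + 2*exp(-2) + 2*exp(2).
∫[0,2] (2*exp(t) - 2*exp(-t)) dt = -4 + 2*exp(-2) + 2*exp(2).
Total area = (-4 + 2*exp(-2) + 2*exp(2)) + (-4 + 2*exp(-2) + 2*exp(2)) = -8 + 4*exp(-2) + 4*exp(2).

-8 + 4*exp(-2) + 4*exp(2)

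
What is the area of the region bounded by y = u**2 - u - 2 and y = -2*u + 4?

Set the curves equal: u**2 - u - 2 = -2*u + 4, so u**2 + u - 6 = 0, which factors as (u - 2)*(u + 3) = 0. The curves meet at u = -3, 2.
On [-3, 2], y = -2*u + 4 is on top; that piece has area ∫[-3,2] (-(u**2 + u - 6)) du = 125/6.

125/6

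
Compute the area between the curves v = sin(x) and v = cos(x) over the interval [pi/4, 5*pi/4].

2*sqrt(2)

On [pi/4, 5*pi/4], (sin(x)) - (cos(x)) = sin(x) - cos(x) is ≥ 0 throughout, so the area is a single integral of |sin(x) - cos(x)|.
∫[pi/4,5*pi/4] (sin(x) - cos(x)) dx = 2*sqrt(2).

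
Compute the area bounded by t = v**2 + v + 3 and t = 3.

Both boundary curves give t as a function of v, so integrate with respect to v. Setting them equal: v**2 + v = 0, i.e. v*(v + 1) = 0, so they meet at v = -1, 0.
For v in [-1, 0], t = v**2 + v + 3 is on the left; area = ∫[-1,0] (-(v**2 + v)) dv = 1/6.

1/6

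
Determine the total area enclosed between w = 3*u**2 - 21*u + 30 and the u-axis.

The curve meets the u-axis where 3*u**2 - 21*u + 30 = 0, i.e. 3*(u - 5)*(u - 2) = 0, at u = 2, 5.
On [2, 5] the curve lies below the axis; ∫[2,5] (3*u**2 - 21*u + 30) du = -27/2, giving area 27/2.

27/2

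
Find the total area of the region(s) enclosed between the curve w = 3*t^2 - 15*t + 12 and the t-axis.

The curve meets the t-axis where 3*t^2 - 15*t + 12 = 0, i.e. 3*(t - 4)*(t - 1) = 0, at t = 1, 4.
On [1, 4] the curve lies below the axis; ∫[1,4] (3*t^2 - 15*t + 12) dt = -27/2, giving area 27/2.

27/2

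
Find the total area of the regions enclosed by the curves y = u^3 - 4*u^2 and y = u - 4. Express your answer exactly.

Set the curves equal: u^3 - 4*u^2 = u - 4, so u^3 - 4*u^2 - u + 4 = 0, which factors as (u - 4)*(u - 1)*(u + 1) = 0. The curves meet at u = -1, 1, 4.
On [-1, 1], y = u^3 - 4*u^2 is on top; that piece has area ∫[-1,1] (u^3 - 4*u^2 - u + 4) du = 16/3.
On [1, 4], y = u - 4 is on top; that piece has area ∫[1,4] (-(u^3 - 4*u^2 - u + 4)) du = 63/4.
Total enclosed area = 16/3 + 63/4 = 253/12.

253/12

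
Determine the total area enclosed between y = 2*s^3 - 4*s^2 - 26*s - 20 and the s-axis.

1741/6

The curve meets the s-axis where 2*s^3 - 4*s^2 - 26*s - 20 = 0, i.e. 2*(s - 5)*(s + 1)*(s + 2) = 0, at s = -2, -1, 5.
On [-2, -1] the curve lies above the axis; ∫[-2,-1] (2*s^3 - 4*s^2 - 26*s - 20) ds = 13/6, giving area 13/6.
On [-1, 5] the curve lies below the axis; ∫[-1,5] (2*s^3 - 4*s^2 - 26*s - 20) ds = -288, giving area 288.
Total area = 13/6 + 288 = 1741/6.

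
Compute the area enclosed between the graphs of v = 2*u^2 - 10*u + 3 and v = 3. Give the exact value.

Set the curves equal: 2*u^2 - 10*u + 3 = 3, so 2*u^2 - 10*u = 0, which factors as 2*u*(u - 5) = 0. The curves meet at u = 0, 5.
On [0, 5], v = 3 is on top; that piece has area ∫[0,5] (-(2*u^2 - 10*u)) du = 125/3.

125/3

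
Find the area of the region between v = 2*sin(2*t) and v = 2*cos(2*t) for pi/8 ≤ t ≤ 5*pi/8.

2*sqrt(2)

On [pi/8, 5*pi/8], (2*sin(2*t)) - (2*cos(2*t)) = 2*sin(2*t) - 2*cos(2*t) is ≥ 0 throughout, so the area is a single integral of |2*sin(2*t) - 2*cos(2*t)|.
∫[pi/8,5*pi/8] (2*sin(2*t) - 2*cos(2*t)) dt = 2*sqrt(2).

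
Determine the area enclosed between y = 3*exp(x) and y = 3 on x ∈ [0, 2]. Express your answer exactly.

On [0, 2], (3*exp(x)) - (3) = 3*exp(x) - 3 is ≥ 0 throughout, so the area is a single integral of |3*exp(x) - 3|.
∫[0,2] (3*exp(x) - 3) dx = -9 + 3*exp(2).

-9 + 3*exp(2)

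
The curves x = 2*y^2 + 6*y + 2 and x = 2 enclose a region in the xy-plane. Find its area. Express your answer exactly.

Both boundary curves give x as a function of y, so integrate with respect to y. Setting them equal: 2*y^2 + 6*y = 0, i.e. 2*y*(y + 3) = 0, so they meet at y = -3, 0.
For y in [-3, 0], x = 2*y^2 + 6*y + 2 is on the left; area = ∫[-3,0] (-(2*y^2 + 6*y)) dy = 9.

9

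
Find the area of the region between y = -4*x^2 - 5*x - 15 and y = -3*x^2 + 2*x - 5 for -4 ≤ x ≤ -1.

31/6

The difference (-4*x^2 - 5*x - 15) - (-3*x^2 + 2*x - 5) = -x^2 - 7*x - 10 changes sign at x = -2 inside [-4, -1], so split the integral there.
∫[-4,-2] (-x^2 - 7*x - 10) dx = 10/3.
∫[-2,-1] (-x^2 - 7*x - 10) dx = -11/6; the area of that piece is 11/6.
Total area = 10/3 + 11/6 = 31/6.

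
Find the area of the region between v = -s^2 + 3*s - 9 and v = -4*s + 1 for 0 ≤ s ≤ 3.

The difference (-s^2 + 3*s - 9) - (-4*s + 1) = -s^2 + 7*s - 10 changes sign at s = 2 inside [0, 3], so split the integral there.
∫[0,2] (-s^2 + 7*s - 10) ds = -26/3; the area of that piece is 26/3.
∫[2,3] (-s^2 + 7*s - 10) ds = 7/6.
Total area = 26/3 + 7/6 = 59/6.

59/6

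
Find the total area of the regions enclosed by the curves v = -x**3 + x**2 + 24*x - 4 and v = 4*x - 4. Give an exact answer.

Set the curves equal: -x**3 + x**2 + 24*x - 4 = 4*x - 4, so -x**3 + x**2 + 20*x = 0, which factors as -x*(x - 5)*(x + 4) = 0. The curves meet at x = -4, 0, 5.
On [-4, 0], v = 4*x - 4 is on top; that piece has area ∫[-4,0] (-(-x**3 + x**2 + 20*x)) dx = 224/3.
On [0, 5], v = -x**3 + x**2 + 24*x - 4 is on top; that piece has area ∫[0,5] (-x**3 + x**2 + 20*x) dx = 1625/12.
Total enclosed area = 224/3 + 1625/12 = 2521/12.

2521/12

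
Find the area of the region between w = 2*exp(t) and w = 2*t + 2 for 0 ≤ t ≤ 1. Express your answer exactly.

-5 + 2*exp(1)

On [0, 1], (2*exp(t)) - (2*t + 2) = -2*t + 2*exp(t) - 2 is ≥ 0 throughout, so the area is a single integral of |-2*t + 2*exp(t) - 2|.
∫[0,1] (-2*t + 2*exp(t) - 2) dt = -5 + 2*exp(1).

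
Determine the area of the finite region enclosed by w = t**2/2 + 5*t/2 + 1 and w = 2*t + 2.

9/4

Set the curves equal: t**2/2 + 5*t/2 + 1 = 2*t + 2, so t**2/2 + t/2 - 1 = 0, which factors as (t - 1)*(t + 2)/2 = 0. The curves meet at t = -2, 1.
On [-2, 1], w = 2*t + 2 is on top; that piece has area ∫[-2,1] (-(t**2/2 + t/2 - 1)) dt = 9/4.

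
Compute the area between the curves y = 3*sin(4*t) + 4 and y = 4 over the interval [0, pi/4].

On [0, pi/4], (3*sin(4*t) + 4) - (4) = 3*sin(4*t) is ≥ 0 throughout, so the area is a single integral of |3*sin(4*t)|.
∫[0,pi/4] (3*sin(4*t)) dt = 3/2.

3/2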